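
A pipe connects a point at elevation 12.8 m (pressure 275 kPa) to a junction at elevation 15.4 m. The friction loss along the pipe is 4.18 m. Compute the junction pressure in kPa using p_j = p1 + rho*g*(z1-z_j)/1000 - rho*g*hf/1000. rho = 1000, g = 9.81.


Junction pressure: p_j = p1 + rho*g*(z1 - z_j)/1000 - rho*g*hf/1000.
Elevation term = 1000*9.81*(12.8 - 15.4)/1000 = -25.506 kPa.
Friction term = 1000*9.81*4.18/1000 = 41.006 kPa.
p_j = 275 + -25.506 - 41.006 = 208.49 kPa.

208.49


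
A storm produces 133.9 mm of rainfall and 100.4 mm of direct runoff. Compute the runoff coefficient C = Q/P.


The runoff coefficient C = runoff depth / rainfall depth.
C = 100.4 / 133.9
  = 0.7498.

0.7498


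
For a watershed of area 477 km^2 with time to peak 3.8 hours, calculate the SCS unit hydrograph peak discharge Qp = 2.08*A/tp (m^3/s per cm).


SCS formula: Qp = 2.08 * A / tp.
Qp = 2.08 * 477 / 3.8
   = 992.16 / 3.8
   = 261.09 m^3/s per cm.

261.09


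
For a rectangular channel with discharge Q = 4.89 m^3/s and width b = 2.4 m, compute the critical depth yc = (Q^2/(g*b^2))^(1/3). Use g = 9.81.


Using yc = (Q^2 / (g * b^2))^(1/3):
Q^2 = 4.89^2 = 23.91.
g * b^2 = 9.81 * 2.4^2 = 9.81 * 5.76 = 56.51.
Q^2 / (g*b^2) = 23.91 / 56.51 = 0.4231.
yc = 0.4231^(1/3) = 0.7508 m.

0.7508


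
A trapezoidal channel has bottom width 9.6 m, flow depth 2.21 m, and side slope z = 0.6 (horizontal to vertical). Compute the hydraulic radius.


For a trapezoidal section with side slope z:
A = (b + z*y)*y = (9.6 + 0.6*2.21)*2.21 = 24.146 m^2.
P = b + 2*y*sqrt(1 + z^2) = 9.6 + 2*2.21*sqrt(1 + 0.6^2) = 14.755 m.
R = A/P = 24.146 / 14.755 = 1.6365 m.

1.6365


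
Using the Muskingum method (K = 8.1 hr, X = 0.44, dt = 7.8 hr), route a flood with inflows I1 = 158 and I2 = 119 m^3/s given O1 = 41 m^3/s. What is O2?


Muskingum coefficients:
denom = 2*K*(1-X) + dt = 2*8.1*(1-0.44) + 7.8 = 16.872.
C0 = (dt - 2*K*X)/denom = (7.8 - 2*8.1*0.44)/16.872 = 0.0398.
C1 = (dt + 2*K*X)/denom = (7.8 + 2*8.1*0.44)/16.872 = 0.8848.
C2 = (2*K*(1-X) - dt)/denom = 0.0754.
O2 = C0*I2 + C1*I1 + C2*O1
   = 0.0398*119 + 0.8848*158 + 0.0754*41
   = 147.63 m^3/s.

147.63


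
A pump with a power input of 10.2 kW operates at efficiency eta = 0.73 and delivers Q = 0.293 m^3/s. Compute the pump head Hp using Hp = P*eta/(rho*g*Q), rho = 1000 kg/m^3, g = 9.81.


Pump head formula: Hp = P * eta / (rho * g * Q).
Numerator: P * eta = 10.2 * 1000 * 0.73 = 7446.0 W.
Denominator: rho * g * Q = 1000 * 9.81 * 0.293 = 2874.33.
Hp = 7446.0 / 2874.33 = 2.59 m.

2.59


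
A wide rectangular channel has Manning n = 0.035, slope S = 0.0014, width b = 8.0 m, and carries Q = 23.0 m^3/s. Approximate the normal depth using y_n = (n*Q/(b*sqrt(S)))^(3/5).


We use the wide-channel approximation y_n = (n*Q/(b*sqrt(S)))^(3/5).
sqrt(S) = sqrt(0.0014) = 0.037417.
Numerator: n*Q = 0.035 * 23.0 = 0.805.
Denominator: b*sqrt(S) = 8.0 * 0.037417 = 0.299336.
arg = 2.6893.
y_n = 2.6893^(3/5) = 1.8104 m.

1.8104


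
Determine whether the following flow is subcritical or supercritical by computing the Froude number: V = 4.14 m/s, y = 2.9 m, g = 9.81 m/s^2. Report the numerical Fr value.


The Froude number is defined as Fr = V / sqrt(g*y).
g*y = 9.81 * 2.9 = 28.449.
sqrt(g*y) = sqrt(28.449) = 5.3338.
Fr = 4.14 / 5.3338 = 0.7762.
Since Fr < 1, the flow is subcritical.

0.7762


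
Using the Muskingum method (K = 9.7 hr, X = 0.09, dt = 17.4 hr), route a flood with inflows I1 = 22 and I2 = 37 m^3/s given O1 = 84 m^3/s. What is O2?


Muskingum coefficients:
denom = 2*K*(1-X) + dt = 2*9.7*(1-0.09) + 17.4 = 35.054.
C0 = (dt - 2*K*X)/denom = (17.4 - 2*9.7*0.09)/35.054 = 0.4466.
C1 = (dt + 2*K*X)/denom = (17.4 + 2*9.7*0.09)/35.054 = 0.5462.
C2 = (2*K*(1-X) - dt)/denom = 0.0072.
O2 = C0*I2 + C1*I1 + C2*O1
   = 0.4466*37 + 0.5462*22 + 0.0072*84
   = 29.15 m^3/s.

29.15


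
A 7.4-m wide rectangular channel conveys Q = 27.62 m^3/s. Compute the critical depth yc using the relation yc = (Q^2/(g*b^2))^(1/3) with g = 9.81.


Using yc = (Q^2 / (g * b^2))^(1/3):
Q^2 = 27.62^2 = 762.86.
g * b^2 = 9.81 * 7.4^2 = 9.81 * 54.76 = 537.2.
Q^2 / (g*b^2) = 762.86 / 537.2 = 1.4201.
yc = 1.4201^(1/3) = 1.124 m.

1.124


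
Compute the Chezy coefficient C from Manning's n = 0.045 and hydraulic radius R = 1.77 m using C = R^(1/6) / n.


The Chezy coefficient relates to Manning's n through C = R^(1/6) / n.
R^(1/6) = 1.77^(1/6) = 1.099838.
C = 1.099838 / 0.045 = 24.44 m^(1/2)/s.

24.44


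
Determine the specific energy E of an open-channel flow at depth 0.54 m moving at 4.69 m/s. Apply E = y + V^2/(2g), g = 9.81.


Specific energy E = y + V^2/(2g).
Velocity head = V^2/(2g) = 4.69^2 / (2*9.81) = 21.9961 / 19.62 = 1.1211 m.
E = 0.54 + 1.1211 = 1.6611 m.

1.6611


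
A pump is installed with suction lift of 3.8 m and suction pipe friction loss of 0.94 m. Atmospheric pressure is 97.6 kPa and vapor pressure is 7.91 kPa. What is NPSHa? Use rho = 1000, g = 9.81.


NPSHa = p_atm/(rho*g) - z_s - hf_s - p_vap/(rho*g).
p_atm/(rho*g) = 97.6*1000 / (1000*9.81) = 9.949 m.
p_vap/(rho*g) = 7.91*1000 / (1000*9.81) = 0.806 m.
NPSHa = 9.949 - 3.8 - 0.94 - 0.806
      = 4.4 m.

4.4


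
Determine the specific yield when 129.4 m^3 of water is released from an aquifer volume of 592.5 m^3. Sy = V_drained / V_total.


Specific yield Sy = Volume drained / Total volume.
Sy = 129.4 / 592.5
   = 0.2184.

0.2184


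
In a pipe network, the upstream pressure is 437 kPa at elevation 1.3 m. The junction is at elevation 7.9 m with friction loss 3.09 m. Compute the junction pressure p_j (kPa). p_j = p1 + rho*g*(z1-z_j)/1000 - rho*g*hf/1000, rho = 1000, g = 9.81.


Junction pressure: p_j = p1 + rho*g*(z1 - z_j)/1000 - rho*g*hf/1000.
Elevation term = 1000*9.81*(1.3 - 7.9)/1000 = -64.746 kPa.
Friction term = 1000*9.81*3.09/1000 = 30.313 kPa.
p_j = 437 + -64.746 - 30.313 = 341.94 kPa.

341.94


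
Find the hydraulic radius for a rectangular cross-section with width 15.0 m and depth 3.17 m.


For a rectangular section:
Flow area A = b * y = 15.0 * 3.17 = 47.55 m^2.
Wetted perimeter P = b + 2y = 15.0 + 2*3.17 = 21.34 m.
Hydraulic radius R = A/P = 47.55 / 21.34 = 2.2282 m.

2.2282


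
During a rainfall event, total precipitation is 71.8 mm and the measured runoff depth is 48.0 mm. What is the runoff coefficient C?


The runoff coefficient C = runoff depth / rainfall depth.
C = 48.0 / 71.8
  = 0.6685.

0.6685


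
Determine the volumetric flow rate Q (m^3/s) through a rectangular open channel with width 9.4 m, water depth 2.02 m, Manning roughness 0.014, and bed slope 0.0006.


For a rectangular channel, the cross-sectional area A = b * y = 9.4 * 2.02 = 18.99 m^2.
The wetted perimeter P = b + 2y = 9.4 + 2*2.02 = 13.44 m.
Hydraulic radius R = A/P = 18.99/13.44 = 1.4128 m.
Velocity V = (1/n)*R^(2/3)*S^(1/2) = (1/0.014)*1.4128^(2/3)*0.0006^(1/2) = 2.2029 m/s.
Discharge Q = A * V = 18.99 * 2.2029 = 41.829 m^3/s.

41.829


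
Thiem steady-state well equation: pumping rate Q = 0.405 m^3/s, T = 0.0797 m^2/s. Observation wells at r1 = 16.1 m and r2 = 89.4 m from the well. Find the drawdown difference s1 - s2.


Thiem equation: s1 - s2 = Q/(2*pi*T) * ln(r2/r1).
ln(r2/r1) = ln(89.4/16.1) = 1.7143.
Q/(2*pi*T) = 0.405 / (2*pi*0.0797) = 0.405 / 0.5008 = 0.8088.
s1 - s2 = 0.8088 * 1.7143 = 1.3864 m.

1.3864


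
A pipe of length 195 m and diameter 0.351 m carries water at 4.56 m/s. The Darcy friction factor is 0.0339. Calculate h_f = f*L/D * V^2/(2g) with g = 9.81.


Darcy-Weisbach equation: h_f = f * (L/D) * V^2/(2g).
f * L/D = 0.0339 * 195/0.351 = 18.8333.
V^2/(2g) = 4.56^2 / (2*9.81) = 20.7936 / 19.62 = 1.0598 m.
h_f = 18.8333 * 1.0598 = 19.96 m.

19.96


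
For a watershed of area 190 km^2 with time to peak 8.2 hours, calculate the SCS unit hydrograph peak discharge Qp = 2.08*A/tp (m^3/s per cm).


SCS formula: Qp = 2.08 * A / tp.
Qp = 2.08 * 190 / 8.2
   = 395.2 / 8.2
   = 48.2 m^3/s per cm.

48.2


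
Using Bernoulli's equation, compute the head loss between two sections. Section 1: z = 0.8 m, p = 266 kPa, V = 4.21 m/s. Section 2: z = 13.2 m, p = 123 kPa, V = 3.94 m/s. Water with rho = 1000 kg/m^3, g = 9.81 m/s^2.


Total head at each section: H = z + p/(rho*g) + V^2/(2g).
H1 = 0.8 + 266*1000/(1000*9.81) + 4.21^2/(2*9.81)
   = 0.8 + 27.115 + 0.9034
   = 28.819 m.
H2 = 13.2 + 123*1000/(1000*9.81) + 3.94^2/(2*9.81)
   = 13.2 + 12.538 + 0.7912
   = 26.529 m.
h_L = H1 - H2 = 28.819 - 26.529 = 2.289 m.

2.289


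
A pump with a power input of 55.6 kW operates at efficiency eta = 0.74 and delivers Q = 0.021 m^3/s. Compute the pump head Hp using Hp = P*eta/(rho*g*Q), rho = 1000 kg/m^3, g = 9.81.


Pump head formula: Hp = P * eta / (rho * g * Q).
Numerator: P * eta = 55.6 * 1000 * 0.74 = 41144.0 W.
Denominator: rho * g * Q = 1000 * 9.81 * 0.021 = 206.01.
Hp = 41144.0 / 206.01 = 199.72 m.

199.72


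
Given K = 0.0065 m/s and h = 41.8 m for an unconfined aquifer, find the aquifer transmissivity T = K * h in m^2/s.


Transmissivity is defined as T = K * h.
T = 0.0065 * 41.8
  = 0.2717 m^2/s.

0.2717


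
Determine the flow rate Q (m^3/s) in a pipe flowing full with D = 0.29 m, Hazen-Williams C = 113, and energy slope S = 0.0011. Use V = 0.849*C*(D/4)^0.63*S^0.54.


For a full circular pipe, R = D/4 = 0.29/4 = 0.0725 m.
V = 0.849 * 113 * 0.0725^0.63 * 0.0011^0.54
  = 0.849 * 113 * 0.191431 * 0.025255
  = 0.4638 m/s.
Pipe area A = pi*D^2/4 = pi*0.29^2/4 = 0.0661 m^2.
Q = A * V = 0.0661 * 0.4638 = 0.0306 m^3/s.

0.0306


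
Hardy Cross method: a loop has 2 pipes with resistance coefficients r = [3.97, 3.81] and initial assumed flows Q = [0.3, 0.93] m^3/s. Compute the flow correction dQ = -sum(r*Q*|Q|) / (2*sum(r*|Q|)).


Numerator terms (r*Q*|Q|): 3.97*0.3*|0.3| = 0.3573; 3.81*0.93*|0.93| = 3.2953.
Sum of numerator = 3.6526.
Denominator terms (r*|Q|): 3.97*|0.3| = 1.191; 3.81*|0.93| = 3.5433.
2 * sum of denominator = 2 * 4.7343 = 9.4686.
dQ = -3.6526 / 9.4686 = -0.3858 m^3/s.

-0.3858


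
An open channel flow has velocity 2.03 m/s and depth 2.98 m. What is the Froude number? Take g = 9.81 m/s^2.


The Froude number is defined as Fr = V / sqrt(g*y).
g*y = 9.81 * 2.98 = 29.2338.
sqrt(g*y) = sqrt(29.2338) = 5.4068.
Fr = 2.03 / 5.4068 = 0.3755.

0.3755


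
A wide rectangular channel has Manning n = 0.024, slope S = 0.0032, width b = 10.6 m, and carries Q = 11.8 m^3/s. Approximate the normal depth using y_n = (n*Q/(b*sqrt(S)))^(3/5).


We use the wide-channel approximation y_n = (n*Q/(b*sqrt(S)))^(3/5).
sqrt(S) = sqrt(0.0032) = 0.056569.
Numerator: n*Q = 0.024 * 11.8 = 0.2832.
Denominator: b*sqrt(S) = 10.6 * 0.056569 = 0.599631.
arg = 0.4723.
y_n = 0.4723^(3/5) = 0.6376 m.

0.6376


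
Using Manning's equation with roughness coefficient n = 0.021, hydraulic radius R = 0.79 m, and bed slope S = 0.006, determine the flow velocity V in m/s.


Manning's equation gives V = (1/n) * R^(2/3) * S^(1/2).
First, compute R^(2/3) = 0.79^(2/3) = 0.8546.
Next, S^(1/2) = 0.006^(1/2) = 0.07746.
Then 1/n = 1/0.021 = 47.62.
V = 47.62 * 0.8546 * 0.07746 = 3.1522 m/s.

3.1522


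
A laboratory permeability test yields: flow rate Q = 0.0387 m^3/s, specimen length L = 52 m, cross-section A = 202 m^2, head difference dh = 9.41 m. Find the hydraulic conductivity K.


From K = Q*L / (A*dh):
Numerator: Q*L = 0.0387 * 52 = 2.0124.
Denominator: A*dh = 202 * 9.41 = 1900.82.
K = 2.0124 / 1900.82 = 0.001059 m/s.

0.001059


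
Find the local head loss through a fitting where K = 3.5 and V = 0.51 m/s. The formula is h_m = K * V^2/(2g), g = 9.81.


Minor loss formula: h_m = K * V^2/(2g).
V^2 = 0.51^2 = 0.2601.
V^2/(2g) = 0.2601 / 19.62 = 0.0133 m.
h_m = 3.5 * 0.0133 = 0.0464 m.

0.0464


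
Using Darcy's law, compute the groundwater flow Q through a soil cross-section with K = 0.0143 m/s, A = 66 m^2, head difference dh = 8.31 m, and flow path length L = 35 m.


Darcy's law: Q = K * A * i, where i = dh/L.
Hydraulic gradient i = 8.31 / 35 = 0.237429.
Q = 0.0143 * 66 * 0.237429
  = 0.2241 m^3/s.

0.2241


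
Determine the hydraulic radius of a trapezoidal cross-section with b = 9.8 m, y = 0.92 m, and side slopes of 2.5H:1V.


For a trapezoidal section with side slope z:
A = (b + z*y)*y = (9.8 + 2.5*0.92)*0.92 = 11.132 m^2.
P = b + 2*y*sqrt(1 + z^2) = 9.8 + 2*0.92*sqrt(1 + 2.5^2) = 14.754 m.
R = A/P = 11.132 / 14.754 = 0.7545 m.

0.7545


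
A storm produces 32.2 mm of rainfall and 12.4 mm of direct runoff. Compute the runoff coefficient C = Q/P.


The runoff coefficient C = runoff depth / rainfall depth.
C = 12.4 / 32.2
  = 0.3851.

0.3851


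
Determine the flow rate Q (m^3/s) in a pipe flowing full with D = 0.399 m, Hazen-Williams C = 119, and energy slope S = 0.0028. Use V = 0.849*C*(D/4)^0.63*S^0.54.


For a full circular pipe, R = D/4 = 0.399/4 = 0.0998 m.
V = 0.849 * 119 * 0.0998^0.63 * 0.0028^0.54
  = 0.849 * 119 * 0.234053 * 0.041828
  = 0.9891 m/s.
Pipe area A = pi*D^2/4 = pi*0.399^2/4 = 0.125 m^2.
Q = A * V = 0.125 * 0.9891 = 0.1237 m^3/s.

0.1237


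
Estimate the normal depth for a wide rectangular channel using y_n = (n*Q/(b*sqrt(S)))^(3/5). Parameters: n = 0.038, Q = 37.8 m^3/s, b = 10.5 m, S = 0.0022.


We use the wide-channel approximation y_n = (n*Q/(b*sqrt(S)))^(3/5).
sqrt(S) = sqrt(0.0022) = 0.046904.
Numerator: n*Q = 0.038 * 37.8 = 1.4364.
Denominator: b*sqrt(S) = 10.5 * 0.046904 = 0.492492.
arg = 2.9166.
y_n = 2.9166^(3/5) = 1.9007 m.

1.9007


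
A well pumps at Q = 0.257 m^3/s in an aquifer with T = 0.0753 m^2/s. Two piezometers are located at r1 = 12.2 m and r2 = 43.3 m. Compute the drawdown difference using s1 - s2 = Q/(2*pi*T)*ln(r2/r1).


Thiem equation: s1 - s2 = Q/(2*pi*T) * ln(r2/r1).
ln(r2/r1) = ln(43.3/12.2) = 1.2667.
Q/(2*pi*T) = 0.257 / (2*pi*0.0753) = 0.257 / 0.4731 = 0.5432.
s1 - s2 = 0.5432 * 1.2667 = 0.6881 m.

0.6881


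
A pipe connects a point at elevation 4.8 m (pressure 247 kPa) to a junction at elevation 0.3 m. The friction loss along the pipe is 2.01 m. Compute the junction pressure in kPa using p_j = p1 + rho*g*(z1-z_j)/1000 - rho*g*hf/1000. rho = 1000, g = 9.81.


Junction pressure: p_j = p1 + rho*g*(z1 - z_j)/1000 - rho*g*hf/1000.
Elevation term = 1000*9.81*(4.8 - 0.3)/1000 = 44.145 kPa.
Friction term = 1000*9.81*2.01/1000 = 19.718 kPa.
p_j = 247 + 44.145 - 19.718 = 271.43 kPa.

271.43


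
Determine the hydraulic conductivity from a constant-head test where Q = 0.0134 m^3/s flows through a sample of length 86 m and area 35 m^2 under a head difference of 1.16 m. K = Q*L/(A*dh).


From K = Q*L / (A*dh):
Numerator: Q*L = 0.0134 * 86 = 1.1524.
Denominator: A*dh = 35 * 1.16 = 40.6.
K = 1.1524 / 40.6 = 0.028384 m/s.

0.028384


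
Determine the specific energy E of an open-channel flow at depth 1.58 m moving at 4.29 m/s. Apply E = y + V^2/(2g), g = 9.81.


Specific energy E = y + V^2/(2g).
Velocity head = V^2/(2g) = 4.29^2 / (2*9.81) = 18.4041 / 19.62 = 0.938 m.
E = 1.58 + 0.938 = 2.518 m.

2.518


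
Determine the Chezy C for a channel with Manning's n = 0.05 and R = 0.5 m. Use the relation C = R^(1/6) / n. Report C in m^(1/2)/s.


The Chezy coefficient relates to Manning's n through C = R^(1/6) / n.
R^(1/6) = 0.5^(1/6) = 0.890899.
C = 0.890899 / 0.05 = 17.82 m^(1/2)/s.

17.82


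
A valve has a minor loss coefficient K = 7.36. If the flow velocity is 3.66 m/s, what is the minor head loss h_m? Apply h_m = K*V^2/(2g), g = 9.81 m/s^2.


Minor loss formula: h_m = K * V^2/(2g).
V^2 = 3.66^2 = 13.3956.
V^2/(2g) = 13.3956 / 19.62 = 0.6828 m.
h_m = 7.36 * 0.6828 = 5.0251 m.

5.0251


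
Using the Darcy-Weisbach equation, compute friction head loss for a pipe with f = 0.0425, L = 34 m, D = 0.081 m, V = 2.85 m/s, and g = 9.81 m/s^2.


Darcy-Weisbach equation: h_f = f * (L/D) * V^2/(2g).
f * L/D = 0.0425 * 34/0.081 = 17.8395.
V^2/(2g) = 2.85^2 / (2*9.81) = 8.1225 / 19.62 = 0.414 m.
h_f = 17.8395 * 0.414 = 7.385 m.

7.385


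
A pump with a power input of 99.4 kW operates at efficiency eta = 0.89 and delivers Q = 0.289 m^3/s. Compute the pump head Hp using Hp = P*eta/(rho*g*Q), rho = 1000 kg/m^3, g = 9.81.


Pump head formula: Hp = P * eta / (rho * g * Q).
Numerator: P * eta = 99.4 * 1000 * 0.89 = 88466.0 W.
Denominator: rho * g * Q = 1000 * 9.81 * 0.289 = 2835.09.
Hp = 88466.0 / 2835.09 = 31.2 m.

31.2


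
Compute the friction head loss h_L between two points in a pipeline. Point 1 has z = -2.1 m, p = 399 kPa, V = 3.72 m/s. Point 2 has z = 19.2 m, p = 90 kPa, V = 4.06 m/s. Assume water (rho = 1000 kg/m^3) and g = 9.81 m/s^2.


Total head at each section: H = z + p/(rho*g) + V^2/(2g).
H1 = -2.1 + 399*1000/(1000*9.81) + 3.72^2/(2*9.81)
   = -2.1 + 40.673 + 0.7053
   = 39.278 m.
H2 = 19.2 + 90*1000/(1000*9.81) + 4.06^2/(2*9.81)
   = 19.2 + 9.174 + 0.8401
   = 29.214 m.
h_L = H1 - H2 = 39.278 - 29.214 = 10.064 m.

10.064


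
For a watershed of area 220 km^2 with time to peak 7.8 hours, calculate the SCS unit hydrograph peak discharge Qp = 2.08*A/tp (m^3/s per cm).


SCS formula: Qp = 2.08 * A / tp.
Qp = 2.08 * 220 / 7.8
   = 457.6 / 7.8
   = 58.67 m^3/s per cm.

58.67


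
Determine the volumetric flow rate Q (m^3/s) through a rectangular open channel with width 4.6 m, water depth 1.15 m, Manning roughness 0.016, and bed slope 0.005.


For a rectangular channel, the cross-sectional area A = b * y = 4.6 * 1.15 = 5.29 m^2.
The wetted perimeter P = b + 2y = 4.6 + 2*1.15 = 6.9 m.
Hydraulic radius R = A/P = 5.29/6.9 = 0.7667 m.
Velocity V = (1/n)*R^(2/3)*S^(1/2) = (1/0.016)*0.7667^(2/3)*0.005^(1/2) = 3.702 m/s.
Discharge Q = A * V = 5.29 * 3.702 = 19.584 m^3/s.

19.584


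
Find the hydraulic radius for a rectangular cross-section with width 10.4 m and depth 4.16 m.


For a rectangular section:
Flow area A = b * y = 10.4 * 4.16 = 43.26 m^2.
Wetted perimeter P = b + 2y = 10.4 + 2*4.16 = 18.72 m.
Hydraulic radius R = A/P = 43.26 / 18.72 = 2.3111 m.

2.3111


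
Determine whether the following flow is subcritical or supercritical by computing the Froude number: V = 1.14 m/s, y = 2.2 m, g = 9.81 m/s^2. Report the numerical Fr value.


The Froude number is defined as Fr = V / sqrt(g*y).
g*y = 9.81 * 2.2 = 21.582.
sqrt(g*y) = sqrt(21.582) = 4.6456.
Fr = 1.14 / 4.6456 = 0.2454.
Since Fr < 1, the flow is subcritical.

0.2454


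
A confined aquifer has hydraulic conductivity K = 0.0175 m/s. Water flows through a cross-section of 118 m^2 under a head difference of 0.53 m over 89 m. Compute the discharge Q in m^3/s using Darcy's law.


Darcy's law: Q = K * A * i, where i = dh/L.
Hydraulic gradient i = 0.53 / 89 = 0.005955.
Q = 0.0175 * 118 * 0.005955
  = 0.0123 m^3/s.

0.0123


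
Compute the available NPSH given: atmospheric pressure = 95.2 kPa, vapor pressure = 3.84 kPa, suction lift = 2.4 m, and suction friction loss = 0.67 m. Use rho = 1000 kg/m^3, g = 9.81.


NPSHa = p_atm/(rho*g) - z_s - hf_s - p_vap/(rho*g).
p_atm/(rho*g) = 95.2*1000 / (1000*9.81) = 9.704 m.
p_vap/(rho*g) = 3.84*1000 / (1000*9.81) = 0.391 m.
NPSHa = 9.704 - 2.4 - 0.67 - 0.391
      = 6.24 m.

6.24


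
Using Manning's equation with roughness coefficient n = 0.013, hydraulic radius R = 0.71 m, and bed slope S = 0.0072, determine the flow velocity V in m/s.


Manning's equation gives V = (1/n) * R^(2/3) * S^(1/2).
First, compute R^(2/3) = 0.71^(2/3) = 0.7959.
Next, S^(1/2) = 0.0072^(1/2) = 0.084853.
Then 1/n = 1/0.013 = 76.92.
V = 76.92 * 0.7959 * 0.084853 = 5.1947 m/s.

5.1947


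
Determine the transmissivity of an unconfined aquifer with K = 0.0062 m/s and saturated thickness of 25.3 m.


Transmissivity is defined as T = K * h.
T = 0.0062 * 25.3
  = 0.1569 m^2/s.

0.1569


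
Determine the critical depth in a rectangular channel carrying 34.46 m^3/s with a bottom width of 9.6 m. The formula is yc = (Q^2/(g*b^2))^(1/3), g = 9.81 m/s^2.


Using yc = (Q^2 / (g * b^2))^(1/3):
Q^2 = 34.46^2 = 1187.49.
g * b^2 = 9.81 * 9.6^2 = 9.81 * 92.16 = 904.09.
Q^2 / (g*b^2) = 1187.49 / 904.09 = 1.3135.
yc = 1.3135^(1/3) = 1.0951 m.

1.0951


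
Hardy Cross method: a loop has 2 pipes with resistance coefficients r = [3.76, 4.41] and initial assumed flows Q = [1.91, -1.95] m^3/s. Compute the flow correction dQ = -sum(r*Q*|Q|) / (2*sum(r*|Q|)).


Numerator terms (r*Q*|Q|): 3.76*1.91*|1.91| = 13.7169; 4.41*-1.95*|-1.95| = -16.769.
Sum of numerator = -3.0522.
Denominator terms (r*|Q|): 3.76*|1.91| = 7.1816; 4.41*|-1.95| = 8.5995.
2 * sum of denominator = 2 * 15.7811 = 31.5622.
dQ = --3.0522 / 31.5622 = 0.0967 m^3/s.

0.0967


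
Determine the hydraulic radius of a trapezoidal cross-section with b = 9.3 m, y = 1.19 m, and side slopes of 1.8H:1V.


For a trapezoidal section with side slope z:
A = (b + z*y)*y = (9.3 + 1.8*1.19)*1.19 = 13.616 m^2.
P = b + 2*y*sqrt(1 + z^2) = 9.3 + 2*1.19*sqrt(1 + 1.8^2) = 14.201 m.
R = A/P = 13.616 / 14.201 = 0.9588 m.

0.9588


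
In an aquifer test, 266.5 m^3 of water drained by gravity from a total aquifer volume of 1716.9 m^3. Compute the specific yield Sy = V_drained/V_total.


Specific yield Sy = Volume drained / Total volume.
Sy = 266.5 / 1716.9
   = 0.1552.

0.1552


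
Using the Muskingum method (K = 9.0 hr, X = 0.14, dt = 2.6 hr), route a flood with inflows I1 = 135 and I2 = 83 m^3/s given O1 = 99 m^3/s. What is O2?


Muskingum coefficients:
denom = 2*K*(1-X) + dt = 2*9.0*(1-0.14) + 2.6 = 18.08.
C0 = (dt - 2*K*X)/denom = (2.6 - 2*9.0*0.14)/18.08 = 0.0044.
C1 = (dt + 2*K*X)/denom = (2.6 + 2*9.0*0.14)/18.08 = 0.2832.
C2 = (2*K*(1-X) - dt)/denom = 0.7124.
O2 = C0*I2 + C1*I1 + C2*O1
   = 0.0044*83 + 0.2832*135 + 0.7124*99
   = 109.12 m^3/s.

109.12


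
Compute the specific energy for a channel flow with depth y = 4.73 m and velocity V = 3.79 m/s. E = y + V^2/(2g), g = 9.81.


Specific energy E = y + V^2/(2g).
Velocity head = V^2/(2g) = 3.79^2 / (2*9.81) = 14.3641 / 19.62 = 0.7321 m.
E = 4.73 + 0.7321 = 5.4621 m.

5.4621


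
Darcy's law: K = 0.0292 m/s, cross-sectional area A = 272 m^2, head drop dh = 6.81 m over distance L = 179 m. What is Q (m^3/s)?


Darcy's law: Q = K * A * i, where i = dh/L.
Hydraulic gradient i = 6.81 / 179 = 0.038045.
Q = 0.0292 * 272 * 0.038045
  = 0.3022 m^3/s.

0.3022


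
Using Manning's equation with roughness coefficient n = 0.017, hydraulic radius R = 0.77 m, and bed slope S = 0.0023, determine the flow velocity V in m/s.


Manning's equation gives V = (1/n) * R^(2/3) * S^(1/2).
First, compute R^(2/3) = 0.77^(2/3) = 0.8401.
Next, S^(1/2) = 0.0023^(1/2) = 0.047958.
Then 1/n = 1/0.017 = 58.82.
V = 58.82 * 0.8401 * 0.047958 = 2.37 m/s.

2.37


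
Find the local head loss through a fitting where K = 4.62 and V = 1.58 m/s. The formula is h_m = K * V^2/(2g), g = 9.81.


Minor loss formula: h_m = K * V^2/(2g).
V^2 = 1.58^2 = 2.4964.
V^2/(2g) = 2.4964 / 19.62 = 0.1272 m.
h_m = 4.62 * 0.1272 = 0.5878 m.

0.5878


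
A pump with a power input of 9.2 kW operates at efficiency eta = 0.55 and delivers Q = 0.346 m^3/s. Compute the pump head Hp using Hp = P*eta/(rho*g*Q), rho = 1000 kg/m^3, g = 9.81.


Pump head formula: Hp = P * eta / (rho * g * Q).
Numerator: P * eta = 9.2 * 1000 * 0.55 = 5060.0 W.
Denominator: rho * g * Q = 1000 * 9.81 * 0.346 = 3394.26.
Hp = 5060.0 / 3394.26 = 1.49 m.

1.49


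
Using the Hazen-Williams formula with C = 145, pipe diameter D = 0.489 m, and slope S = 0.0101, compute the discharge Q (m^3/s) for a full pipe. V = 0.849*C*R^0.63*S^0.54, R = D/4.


For a full circular pipe, R = D/4 = 0.489/4 = 0.1222 m.
V = 0.849 * 145 * 0.1222^0.63 * 0.0101^0.54
  = 0.849 * 145 * 0.266052 * 0.083625
  = 2.7389 m/s.
Pipe area A = pi*D^2/4 = pi*0.489^2/4 = 0.1878 m^2.
Q = A * V = 0.1878 * 2.7389 = 0.5144 m^3/s.

0.5144


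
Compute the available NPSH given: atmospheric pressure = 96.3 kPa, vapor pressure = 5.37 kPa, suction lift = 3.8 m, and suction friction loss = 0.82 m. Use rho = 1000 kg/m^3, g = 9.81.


NPSHa = p_atm/(rho*g) - z_s - hf_s - p_vap/(rho*g).
p_atm/(rho*g) = 96.3*1000 / (1000*9.81) = 9.817 m.
p_vap/(rho*g) = 5.37*1000 / (1000*9.81) = 0.547 m.
NPSHa = 9.817 - 3.8 - 0.82 - 0.547
      = 4.65 m.

4.65


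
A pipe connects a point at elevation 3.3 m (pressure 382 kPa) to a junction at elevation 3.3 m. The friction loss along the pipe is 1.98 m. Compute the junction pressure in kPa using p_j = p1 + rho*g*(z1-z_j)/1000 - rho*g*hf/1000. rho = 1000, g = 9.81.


Junction pressure: p_j = p1 + rho*g*(z1 - z_j)/1000 - rho*g*hf/1000.
Elevation term = 1000*9.81*(3.3 - 3.3)/1000 = 0.0 kPa.
Friction term = 1000*9.81*1.98/1000 = 19.424 kPa.
p_j = 382 + 0.0 - 19.424 = 362.58 kPa.

362.58


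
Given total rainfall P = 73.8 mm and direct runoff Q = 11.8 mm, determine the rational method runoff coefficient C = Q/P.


The runoff coefficient C = runoff depth / rainfall depth.
C = 11.8 / 73.8
  = 0.1599.

0.1599


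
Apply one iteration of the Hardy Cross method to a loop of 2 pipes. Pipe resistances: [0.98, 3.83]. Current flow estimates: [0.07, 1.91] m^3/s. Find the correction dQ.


Numerator terms (r*Q*|Q|): 0.98*0.07*|0.07| = 0.0048; 3.83*1.91*|1.91| = 13.9722.
Sum of numerator = 13.977.
Denominator terms (r*|Q|): 0.98*|0.07| = 0.0686; 3.83*|1.91| = 7.3153.
2 * sum of denominator = 2 * 7.3839 = 14.7678.
dQ = -13.977 / 14.7678 = -0.9465 m^3/s.

-0.9465


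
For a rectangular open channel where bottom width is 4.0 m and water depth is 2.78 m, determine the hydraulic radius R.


For a rectangular section:
Flow area A = b * y = 4.0 * 2.78 = 11.12 m^2.
Wetted perimeter P = b + 2y = 4.0 + 2*2.78 = 9.56 m.
Hydraulic radius R = A/P = 11.12 / 9.56 = 1.1632 m.

1.1632


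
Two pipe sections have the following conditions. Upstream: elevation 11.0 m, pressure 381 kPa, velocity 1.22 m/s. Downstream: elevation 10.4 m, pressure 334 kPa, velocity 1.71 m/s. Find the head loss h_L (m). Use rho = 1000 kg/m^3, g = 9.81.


Total head at each section: H = z + p/(rho*g) + V^2/(2g).
H1 = 11.0 + 381*1000/(1000*9.81) + 1.22^2/(2*9.81)
   = 11.0 + 38.838 + 0.0759
   = 49.914 m.
H2 = 10.4 + 334*1000/(1000*9.81) + 1.71^2/(2*9.81)
   = 10.4 + 34.047 + 0.149
   = 44.596 m.
h_L = H1 - H2 = 49.914 - 44.596 = 5.318 m.

5.318


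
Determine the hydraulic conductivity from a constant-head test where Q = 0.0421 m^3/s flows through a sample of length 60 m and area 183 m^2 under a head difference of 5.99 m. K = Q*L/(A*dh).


From K = Q*L / (A*dh):
Numerator: Q*L = 0.0421 * 60 = 2.526.
Denominator: A*dh = 183 * 5.99 = 1096.17.
K = 2.526 / 1096.17 = 0.002304 m/s.

0.002304


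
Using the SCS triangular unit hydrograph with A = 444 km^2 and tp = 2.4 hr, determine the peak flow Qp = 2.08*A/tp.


SCS formula: Qp = 2.08 * A / tp.
Qp = 2.08 * 444 / 2.4
   = 923.52 / 2.4
   = 384.8 m^3/s per cm.

384.8


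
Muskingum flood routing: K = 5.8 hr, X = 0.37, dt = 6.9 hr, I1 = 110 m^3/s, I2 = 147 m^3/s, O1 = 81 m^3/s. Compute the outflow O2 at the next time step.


Muskingum coefficients:
denom = 2*K*(1-X) + dt = 2*5.8*(1-0.37) + 6.9 = 14.208.
C0 = (dt - 2*K*X)/denom = (6.9 - 2*5.8*0.37)/14.208 = 0.1836.
C1 = (dt + 2*K*X)/denom = (6.9 + 2*5.8*0.37)/14.208 = 0.7877.
C2 = (2*K*(1-X) - dt)/denom = 0.0287.
O2 = C0*I2 + C1*I1 + C2*O1
   = 0.1836*147 + 0.7877*110 + 0.0287*81
   = 115.96 m^3/s.

115.96


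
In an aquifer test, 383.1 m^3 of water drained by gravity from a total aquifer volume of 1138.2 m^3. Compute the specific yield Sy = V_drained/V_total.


Specific yield Sy = Volume drained / Total volume.
Sy = 383.1 / 1138.2
   = 0.3366.

0.3366


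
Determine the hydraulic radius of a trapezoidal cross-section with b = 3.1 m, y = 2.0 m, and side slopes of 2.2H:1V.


For a trapezoidal section with side slope z:
A = (b + z*y)*y = (3.1 + 2.2*2.0)*2.0 = 15.0 m^2.
P = b + 2*y*sqrt(1 + z^2) = 3.1 + 2*2.0*sqrt(1 + 2.2^2) = 12.766 m.
R = A/P = 15.0 / 12.766 = 1.175 m.

1.175


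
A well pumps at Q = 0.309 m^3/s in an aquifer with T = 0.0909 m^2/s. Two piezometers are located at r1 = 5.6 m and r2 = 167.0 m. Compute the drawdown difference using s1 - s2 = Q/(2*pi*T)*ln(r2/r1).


Thiem equation: s1 - s2 = Q/(2*pi*T) * ln(r2/r1).
ln(r2/r1) = ln(167.0/5.6) = 3.3952.
Q/(2*pi*T) = 0.309 / (2*pi*0.0909) = 0.309 / 0.5711 = 0.541.
s1 - s2 = 0.541 * 3.3952 = 1.8369 m.

1.8369


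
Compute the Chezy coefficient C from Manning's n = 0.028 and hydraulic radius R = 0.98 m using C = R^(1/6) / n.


The Chezy coefficient relates to Manning's n through C = R^(1/6) / n.
R^(1/6) = 0.98^(1/6) = 0.996639.
C = 0.996639 / 0.028 = 35.59 m^(1/2)/s.

35.59


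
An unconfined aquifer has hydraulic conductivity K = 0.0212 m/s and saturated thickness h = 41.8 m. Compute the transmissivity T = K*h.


Transmissivity is defined as T = K * h.
T = 0.0212 * 41.8
  = 0.8862 m^2/s.

0.8862


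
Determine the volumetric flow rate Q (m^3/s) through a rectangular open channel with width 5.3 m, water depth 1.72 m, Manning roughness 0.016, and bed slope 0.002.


For a rectangular channel, the cross-sectional area A = b * y = 5.3 * 1.72 = 9.12 m^2.
The wetted perimeter P = b + 2y = 5.3 + 2*1.72 = 8.74 m.
Hydraulic radius R = A/P = 9.12/8.74 = 1.043 m.
Velocity V = (1/n)*R^(2/3)*S^(1/2) = (1/0.016)*1.043^(2/3)*0.002^(1/2) = 2.8747 m/s.
Discharge Q = A * V = 9.12 * 2.8747 = 26.206 m^3/s.

26.206


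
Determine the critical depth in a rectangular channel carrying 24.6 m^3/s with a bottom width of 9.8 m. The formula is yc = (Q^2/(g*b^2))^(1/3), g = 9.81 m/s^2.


Using yc = (Q^2 / (g * b^2))^(1/3):
Q^2 = 24.6^2 = 605.16.
g * b^2 = 9.81 * 9.8^2 = 9.81 * 96.04 = 942.15.
Q^2 / (g*b^2) = 605.16 / 942.15 = 0.6423.
yc = 0.6423^(1/3) = 0.8628 m.

0.8628


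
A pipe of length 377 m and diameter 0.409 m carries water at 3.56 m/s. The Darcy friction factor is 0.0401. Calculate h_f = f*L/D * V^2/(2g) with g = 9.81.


Darcy-Weisbach equation: h_f = f * (L/D) * V^2/(2g).
f * L/D = 0.0401 * 377/0.409 = 36.9626.
V^2/(2g) = 3.56^2 / (2*9.81) = 12.6736 / 19.62 = 0.646 m.
h_f = 36.9626 * 0.646 = 23.876 m.

23.876


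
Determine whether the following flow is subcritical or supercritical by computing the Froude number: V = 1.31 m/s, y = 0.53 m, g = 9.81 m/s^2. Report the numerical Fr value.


The Froude number is defined as Fr = V / sqrt(g*y).
g*y = 9.81 * 0.53 = 5.1993.
sqrt(g*y) = sqrt(5.1993) = 2.2802.
Fr = 1.31 / 2.2802 = 0.5745.
Since Fr < 1, the flow is subcritical.

0.5745


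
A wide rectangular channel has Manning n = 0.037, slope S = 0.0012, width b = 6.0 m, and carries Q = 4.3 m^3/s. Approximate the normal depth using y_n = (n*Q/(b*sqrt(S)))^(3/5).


We use the wide-channel approximation y_n = (n*Q/(b*sqrt(S)))^(3/5).
sqrt(S) = sqrt(0.0012) = 0.034641.
Numerator: n*Q = 0.037 * 4.3 = 0.1591.
Denominator: b*sqrt(S) = 6.0 * 0.034641 = 0.207846.
arg = 0.7655.
y_n = 0.7655^(3/5) = 0.8518 m.

0.8518


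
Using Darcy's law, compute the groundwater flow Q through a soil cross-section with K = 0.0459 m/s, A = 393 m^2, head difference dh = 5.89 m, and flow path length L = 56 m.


Darcy's law: Q = K * A * i, where i = dh/L.
Hydraulic gradient i = 5.89 / 56 = 0.105179.
Q = 0.0459 * 393 * 0.105179
  = 1.8973 m^3/s.

1.8973


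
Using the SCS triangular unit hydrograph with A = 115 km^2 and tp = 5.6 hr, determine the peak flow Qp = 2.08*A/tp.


SCS formula: Qp = 2.08 * A / tp.
Qp = 2.08 * 115 / 5.6
   = 239.2 / 5.6
   = 42.71 m^3/s per cm.

42.71


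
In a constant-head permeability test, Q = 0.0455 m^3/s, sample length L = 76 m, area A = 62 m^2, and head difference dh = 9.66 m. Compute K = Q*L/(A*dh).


From K = Q*L / (A*dh):
Numerator: Q*L = 0.0455 * 76 = 3.458.
Denominator: A*dh = 62 * 9.66 = 598.92.
K = 3.458 / 598.92 = 0.005774 m/s.

0.005774


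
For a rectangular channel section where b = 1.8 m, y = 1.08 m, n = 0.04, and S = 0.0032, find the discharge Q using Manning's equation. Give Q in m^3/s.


For a rectangular channel, the cross-sectional area A = b * y = 1.8 * 1.08 = 1.94 m^2.
The wetted perimeter P = b + 2y = 1.8 + 2*1.08 = 3.96 m.
Hydraulic radius R = A/P = 1.94/3.96 = 0.4909 m.
Velocity V = (1/n)*R^(2/3)*S^(1/2) = (1/0.04)*0.4909^(2/3)*0.0032^(1/2) = 0.8801 m/s.
Discharge Q = A * V = 1.94 * 0.8801 = 1.711 m^3/s.

1.711


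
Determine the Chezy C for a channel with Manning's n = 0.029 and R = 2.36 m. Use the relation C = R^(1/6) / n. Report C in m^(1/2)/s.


The Chezy coefficient relates to Manning's n through C = R^(1/6) / n.
R^(1/6) = 2.36^(1/6) = 1.153857.
C = 1.153857 / 0.029 = 39.79 m^(1/2)/s.

39.79


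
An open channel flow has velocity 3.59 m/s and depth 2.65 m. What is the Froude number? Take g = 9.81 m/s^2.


The Froude number is defined as Fr = V / sqrt(g*y).
g*y = 9.81 * 2.65 = 25.9965.
sqrt(g*y) = sqrt(25.9965) = 5.0987.
Fr = 3.59 / 5.0987 = 0.7041.

0.7041


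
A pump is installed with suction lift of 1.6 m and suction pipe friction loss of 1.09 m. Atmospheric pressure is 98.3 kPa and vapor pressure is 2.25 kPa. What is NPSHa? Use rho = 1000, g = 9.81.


NPSHa = p_atm/(rho*g) - z_s - hf_s - p_vap/(rho*g).
p_atm/(rho*g) = 98.3*1000 / (1000*9.81) = 10.02 m.
p_vap/(rho*g) = 2.25*1000 / (1000*9.81) = 0.229 m.
NPSHa = 10.02 - 1.6 - 1.09 - 0.229
      = 7.1 m.

7.1


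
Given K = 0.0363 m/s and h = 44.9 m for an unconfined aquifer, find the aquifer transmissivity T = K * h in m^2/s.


Transmissivity is defined as T = K * h.
T = 0.0363 * 44.9
  = 1.6299 m^2/s.

1.6299


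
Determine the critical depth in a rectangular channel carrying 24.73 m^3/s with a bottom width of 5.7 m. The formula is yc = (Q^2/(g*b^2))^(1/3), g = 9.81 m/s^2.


Using yc = (Q^2 / (g * b^2))^(1/3):
Q^2 = 24.73^2 = 611.57.
g * b^2 = 9.81 * 5.7^2 = 9.81 * 32.49 = 318.73.
Q^2 / (g*b^2) = 611.57 / 318.73 = 1.9188.
yc = 1.9188^(1/3) = 1.2426 m.

1.2426


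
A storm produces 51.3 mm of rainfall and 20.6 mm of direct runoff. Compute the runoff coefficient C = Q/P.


The runoff coefficient C = runoff depth / rainfall depth.
C = 20.6 / 51.3
  = 0.4016.

0.4016


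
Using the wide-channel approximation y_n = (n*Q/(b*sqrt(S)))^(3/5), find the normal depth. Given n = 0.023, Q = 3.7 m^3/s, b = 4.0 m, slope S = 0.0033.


We use the wide-channel approximation y_n = (n*Q/(b*sqrt(S)))^(3/5).
sqrt(S) = sqrt(0.0033) = 0.057446.
Numerator: n*Q = 0.023 * 3.7 = 0.0851.
Denominator: b*sqrt(S) = 4.0 * 0.057446 = 0.229784.
arg = 0.3704.
y_n = 0.3704^(3/5) = 0.551 m.

0.551


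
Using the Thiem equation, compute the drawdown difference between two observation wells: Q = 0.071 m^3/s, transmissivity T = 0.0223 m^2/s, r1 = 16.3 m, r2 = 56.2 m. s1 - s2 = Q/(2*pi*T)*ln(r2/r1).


Thiem equation: s1 - s2 = Q/(2*pi*T) * ln(r2/r1).
ln(r2/r1) = ln(56.2/16.3) = 1.2378.
Q/(2*pi*T) = 0.071 / (2*pi*0.0223) = 0.071 / 0.1401 = 0.5067.
s1 - s2 = 0.5067 * 1.2378 = 0.6272 m.

0.6272


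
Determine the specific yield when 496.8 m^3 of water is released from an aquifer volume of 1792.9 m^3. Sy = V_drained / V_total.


Specific yield Sy = Volume drained / Total volume.
Sy = 496.8 / 1792.9
   = 0.2771.

0.2771


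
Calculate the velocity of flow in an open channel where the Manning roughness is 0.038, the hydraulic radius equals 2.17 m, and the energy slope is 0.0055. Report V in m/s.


Manning's equation gives V = (1/n) * R^(2/3) * S^(1/2).
First, compute R^(2/3) = 2.17^(2/3) = 1.6761.
Next, S^(1/2) = 0.0055^(1/2) = 0.074162.
Then 1/n = 1/0.038 = 26.32.
V = 26.32 * 1.6761 * 0.074162 = 3.2712 m/s.

3.2712


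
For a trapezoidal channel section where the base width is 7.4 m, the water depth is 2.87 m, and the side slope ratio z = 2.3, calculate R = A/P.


For a trapezoidal section with side slope z:
A = (b + z*y)*y = (7.4 + 2.3*2.87)*2.87 = 40.183 m^2.
P = b + 2*y*sqrt(1 + z^2) = 7.4 + 2*2.87*sqrt(1 + 2.3^2) = 21.796 m.
R = A/P = 40.183 / 21.796 = 1.8436 m.

1.8436


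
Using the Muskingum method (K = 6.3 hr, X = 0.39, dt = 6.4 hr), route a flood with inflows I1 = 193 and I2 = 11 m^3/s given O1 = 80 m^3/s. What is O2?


Muskingum coefficients:
denom = 2*K*(1-X) + dt = 2*6.3*(1-0.39) + 6.4 = 14.086.
C0 = (dt - 2*K*X)/denom = (6.4 - 2*6.3*0.39)/14.086 = 0.1055.
C1 = (dt + 2*K*X)/denom = (6.4 + 2*6.3*0.39)/14.086 = 0.8032.
C2 = (2*K*(1-X) - dt)/denom = 0.0913.
O2 = C0*I2 + C1*I1 + C2*O1
   = 0.1055*11 + 0.8032*193 + 0.0913*80
   = 163.48 m^3/s.

163.48


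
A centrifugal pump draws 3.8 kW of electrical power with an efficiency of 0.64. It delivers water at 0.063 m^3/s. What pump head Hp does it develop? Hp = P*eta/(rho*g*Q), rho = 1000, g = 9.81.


Pump head formula: Hp = P * eta / (rho * g * Q).
Numerator: P * eta = 3.8 * 1000 * 0.64 = 2432.0 W.
Denominator: rho * g * Q = 1000 * 9.81 * 0.063 = 618.03.
Hp = 2432.0 / 618.03 = 3.94 m.

3.94


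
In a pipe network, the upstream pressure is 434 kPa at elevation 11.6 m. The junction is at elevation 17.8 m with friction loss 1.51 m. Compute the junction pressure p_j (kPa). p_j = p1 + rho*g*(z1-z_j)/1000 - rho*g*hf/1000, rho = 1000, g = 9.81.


Junction pressure: p_j = p1 + rho*g*(z1 - z_j)/1000 - rho*g*hf/1000.
Elevation term = 1000*9.81*(11.6 - 17.8)/1000 = -60.822 kPa.
Friction term = 1000*9.81*1.51/1000 = 14.813 kPa.
p_j = 434 + -60.822 - 14.813 = 358.36 kPa.

358.36


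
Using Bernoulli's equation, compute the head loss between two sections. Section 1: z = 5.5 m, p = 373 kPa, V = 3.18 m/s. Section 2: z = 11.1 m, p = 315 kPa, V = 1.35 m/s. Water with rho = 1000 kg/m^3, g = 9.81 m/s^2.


Total head at each section: H = z + p/(rho*g) + V^2/(2g).
H1 = 5.5 + 373*1000/(1000*9.81) + 3.18^2/(2*9.81)
   = 5.5 + 38.022 + 0.5154
   = 44.038 m.
H2 = 11.1 + 315*1000/(1000*9.81) + 1.35^2/(2*9.81)
   = 11.1 + 32.11 + 0.0929
   = 43.303 m.
h_L = H1 - H2 = 44.038 - 43.303 = 0.735 m.

0.735


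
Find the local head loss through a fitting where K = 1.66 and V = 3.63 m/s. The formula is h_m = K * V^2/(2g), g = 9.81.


Minor loss formula: h_m = K * V^2/(2g).
V^2 = 3.63^2 = 13.1769.
V^2/(2g) = 13.1769 / 19.62 = 0.6716 m.
h_m = 1.66 * 0.6716 = 1.1149 m.

1.1149


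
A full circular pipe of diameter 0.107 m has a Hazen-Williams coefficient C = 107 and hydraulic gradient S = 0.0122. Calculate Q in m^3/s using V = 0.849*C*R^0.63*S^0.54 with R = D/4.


For a full circular pipe, R = D/4 = 0.107/4 = 0.0267 m.
V = 0.849 * 107 * 0.0267^0.63 * 0.0122^0.54
  = 0.849 * 107 * 0.102144 * 0.092605
  = 0.8593 m/s.
Pipe area A = pi*D^2/4 = pi*0.107^2/4 = 0.009 m^2.
Q = A * V = 0.009 * 0.8593 = 0.0077 m^3/s.

0.0077


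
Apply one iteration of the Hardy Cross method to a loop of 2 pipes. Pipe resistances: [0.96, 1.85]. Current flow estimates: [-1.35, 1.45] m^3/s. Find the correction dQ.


Numerator terms (r*Q*|Q|): 0.96*-1.35*|-1.35| = -1.7496; 1.85*1.45*|1.45| = 3.8896.
Sum of numerator = 2.14.
Denominator terms (r*|Q|): 0.96*|-1.35| = 1.296; 1.85*|1.45| = 2.6825.
2 * sum of denominator = 2 * 3.9785 = 7.957.
dQ = -2.14 / 7.957 = -0.2689 m^3/s.

-0.2689


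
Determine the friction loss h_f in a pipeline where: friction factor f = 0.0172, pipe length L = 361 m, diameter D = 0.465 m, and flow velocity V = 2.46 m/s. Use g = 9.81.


Darcy-Weisbach equation: h_f = f * (L/D) * V^2/(2g).
f * L/D = 0.0172 * 361/0.465 = 13.3531.
V^2/(2g) = 2.46^2 / (2*9.81) = 6.0516 / 19.62 = 0.3084 m.
h_f = 13.3531 * 0.3084 = 4.119 m.

4.119


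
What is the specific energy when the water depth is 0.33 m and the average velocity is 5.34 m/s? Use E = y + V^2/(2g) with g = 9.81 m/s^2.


Specific energy E = y + V^2/(2g).
Velocity head = V^2/(2g) = 5.34^2 / (2*9.81) = 28.5156 / 19.62 = 1.4534 m.
E = 0.33 + 1.4534 = 1.7834 m.

1.7834


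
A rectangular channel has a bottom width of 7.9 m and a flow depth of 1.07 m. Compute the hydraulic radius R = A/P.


For a rectangular section:
Flow area A = b * y = 7.9 * 1.07 = 8.45 m^2.
Wetted perimeter P = b + 2y = 7.9 + 2*1.07 = 10.04 m.
Hydraulic radius R = A/P = 8.45 / 10.04 = 0.8419 m.

0.8419


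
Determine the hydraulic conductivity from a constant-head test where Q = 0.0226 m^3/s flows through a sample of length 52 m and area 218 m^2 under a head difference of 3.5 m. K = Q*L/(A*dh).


From K = Q*L / (A*dh):
Numerator: Q*L = 0.0226 * 52 = 1.1752.
Denominator: A*dh = 218 * 3.5 = 763.0.
K = 1.1752 / 763.0 = 0.00154 m/s.

0.00154
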